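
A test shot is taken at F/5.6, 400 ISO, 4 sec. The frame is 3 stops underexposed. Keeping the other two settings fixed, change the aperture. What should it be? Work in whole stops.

f/2

Underexposed by 3 stops → need 3 stops brighter.
Aperture: f/5.6 → f/4 → f/2.8 → f/2.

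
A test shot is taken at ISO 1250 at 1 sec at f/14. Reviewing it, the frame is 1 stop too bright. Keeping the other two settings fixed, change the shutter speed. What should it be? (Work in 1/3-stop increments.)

Overexposed by 1 stop → need 1 stop darker.
Shutter speed: 1 → 0.8 → 0.6 → 0.5.

0.5 s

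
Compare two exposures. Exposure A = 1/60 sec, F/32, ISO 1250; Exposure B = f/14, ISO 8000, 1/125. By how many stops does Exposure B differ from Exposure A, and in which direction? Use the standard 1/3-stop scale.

Aperture: f/32 → f/29 → f/25 → f/22 → f/20 → f/18 → f/16 → f/14 — 2 1/3 stops wider (brighter).
Shutter speed: 1/60 → 1/80 → 1/100 → 1/125 — 1 stop shorter (darker).
ISO: 1250 → 1600 → 2000 → 2500 → 3200 → 4000 → 5000 → 6400 → 8000 — 2 2/3 stops higher (brighter).
Net: +2 1/3 −1 +2 2/3 = +4 stops.

4 stops brighter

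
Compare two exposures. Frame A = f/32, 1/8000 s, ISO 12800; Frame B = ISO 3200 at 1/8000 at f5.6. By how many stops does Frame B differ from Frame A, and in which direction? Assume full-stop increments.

Aperture: f/32 → f/22 → f/16 → f/11 → f/8 → f/5.6 — 5 stops larger aperture (brighter).
Shutter speed: unchanged.
ISO: 12800 → 6400 → 3200 — 2 stops lower (darker).
Net: +5 −2 = +3 stops.

3 stops brighter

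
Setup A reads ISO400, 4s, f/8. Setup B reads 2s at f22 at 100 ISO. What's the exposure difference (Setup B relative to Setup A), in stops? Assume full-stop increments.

6 stops darker

Aperture: f/8 → f/11 → f/16 → f/22 — 3 stops narrower (darker).
Shutter speed: 4 → 2 — 1 stop shorter (darker).
ISO: 400 → 200 → 100 — 2 stops dropped (darker).
Net: −3 −1 −2 = −6 stops.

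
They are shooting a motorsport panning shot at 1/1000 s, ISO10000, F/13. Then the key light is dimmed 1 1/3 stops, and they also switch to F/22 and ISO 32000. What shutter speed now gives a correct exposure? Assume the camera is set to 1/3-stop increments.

Scene light: 1 1/3 stops darker.
Aperture: f/13 → f/14 → f/16 → f/18 → f/20 → f/22 — 1 2/3 stops stopped down (darker).
ISO: 10000 → 12800 → 16000 → 20000 → 25600 → 32000 — 1 2/3 stops higher (brighter).
Net so far: 1 1/3 stops darker. Shutter speed: 1/1000 → 1/800 → 1/640 → 1/500 → 1/400.

1/400s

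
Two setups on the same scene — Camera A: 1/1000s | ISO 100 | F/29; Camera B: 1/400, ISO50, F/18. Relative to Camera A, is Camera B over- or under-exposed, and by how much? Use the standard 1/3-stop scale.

1 2/3 stops brighter

Aperture: f/29 → f/25 → f/22 → f/20 → f/18 — 1 1/3 stops opened up (brighter).
Shutter speed: 1/1000 → 1/800 → 1/640 → 1/500 → 1/400 — 1 1/3 stops slower (brighter).
ISO: 100 → 80 → 64 → 50 — 1 stop dropped (darker).
Net: +1 1/3 +1 1/3 −1 = +1 2/3 stops.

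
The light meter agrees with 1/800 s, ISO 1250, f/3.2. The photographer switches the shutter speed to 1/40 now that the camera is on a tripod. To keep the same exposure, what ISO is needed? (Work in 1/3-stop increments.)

Shutter speed: 1/800 → 1/640 → 1/500 → 1/400 → 1/320 → 1/250 → 1/200 → 1/160 → 1/125 → 1/100 → 1/80 → 1/60 → 1/50 → 1/40 — 4 1/3 stops longer (brighter).
Need 4 1/3 stops darker from the ISO: 1250 → 1000 → 800 → 640 → 500 → 400 → 320 → 250 → 200 → 160 → 125 → 100 → 80 → 64.

ISO 64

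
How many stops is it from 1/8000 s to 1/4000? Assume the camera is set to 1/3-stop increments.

1 stop

1/8000 → 1/6400 → 1/5000 → 1/4000 — count the steps: 3 third-stops = 1 stop.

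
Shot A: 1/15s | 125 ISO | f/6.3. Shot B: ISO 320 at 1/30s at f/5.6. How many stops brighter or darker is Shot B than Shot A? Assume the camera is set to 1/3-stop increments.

2/3 stop brighter

Aperture: f/6.3 → f/5.6 — 1/3 stop wider (brighter).
Shutter speed: 1/15 → 1/20 → 1/25 → 1/30 — 1 stop shorter (darker).
ISO: 125 → 160 → 200 → 250 → 320 — 1 1/3 stops higher (brighter).
Net: +1/3 −1 +1 1/3 = +2/3 stops.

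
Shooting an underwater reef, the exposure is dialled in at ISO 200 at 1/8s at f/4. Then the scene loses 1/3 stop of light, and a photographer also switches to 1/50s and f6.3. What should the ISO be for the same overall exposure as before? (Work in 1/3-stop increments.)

ISO 4000

Scene light: 1/3 stop darker.
Shutter speed: 1/8 → 1/10 → 1/13 → 1/15 → 1/20 → 1/25 → 1/30 → 1/40 → 1/50 — 2 2/3 stops shorter (darker).
Aperture: f/4 → f/4.5 → f/5 → f/5.6 → f/6.3 — 1 1/3 stops stopped down (darker).
Net so far: 4 1/3 stops darker. ISO: 200 → 250 → 320 → 400 → 500 → 640 → 800 → 1000 → 1250 → 1600 → 2000 → 2500 → 3200 → 4000.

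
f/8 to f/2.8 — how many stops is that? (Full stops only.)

f/8 → f/5.6 → f/4 → f/2.8 — count the steps: 3 stops.

3 stops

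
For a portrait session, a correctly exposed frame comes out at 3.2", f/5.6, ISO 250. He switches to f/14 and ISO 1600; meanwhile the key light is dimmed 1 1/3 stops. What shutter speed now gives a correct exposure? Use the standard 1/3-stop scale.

Scene light: 1 1/3 stops darker.
Aperture: f/5.6 → f/6.3 → f/7.1 → f/8 → f/9 → f/10 → f/11 → f/13 → f/14 — 2 2/3 stops smaller aperture (darker).
ISO: 250 → 320 → 400 → 500 → 640 → 800 → 1000 → 1250 → 1600 — 2 2/3 stops raised (brighter).
Net so far: 1 1/3 stops darker. Shutter speed: 3.2 → 4 → 5 → 6 → 8.

8 s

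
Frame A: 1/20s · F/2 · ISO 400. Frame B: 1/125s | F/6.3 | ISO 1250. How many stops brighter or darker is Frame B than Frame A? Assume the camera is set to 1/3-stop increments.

4 1/3 stops darker

Aperture: f/2 → f/2.2 → f/2.5 → f/2.8 → f/3.2 → f/3.5 → f/4 → f/4.5 → f/5 → f/5.6 → f/6.3 — 3 1/3 stops smaller aperture (darker).
Shutter speed: 1/20 → 1/25 → 1/30 → 1/40 → 1/50 → 1/60 → 1/80 → 1/100 → 1/125 — 2 2/3 stops shorter (darker).
ISO: 400 → 500 → 640 → 800 → 1000 → 1250 — 1 2/3 stops higher (brighter).
Net: −3 1/3 −2 2/3 +1 2/3 = −4 1/3 stops.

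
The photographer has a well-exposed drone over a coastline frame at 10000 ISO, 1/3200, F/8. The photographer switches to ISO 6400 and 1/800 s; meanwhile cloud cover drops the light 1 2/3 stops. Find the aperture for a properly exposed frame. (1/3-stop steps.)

f/7.1

Scene light: 1 2/3 stops darker.
ISO: 10000 → 8000 → 6400 — 2/3 stop lower (darker).
Shutter speed: 1/3200 → 1/2500 → 1/2000 → 1/1600 → 1/1250 → 1/1000 → 1/800 — 2 stops slower (brighter).
Net so far: 1/3 stop darker. Aperture: f/8 → f/7.1.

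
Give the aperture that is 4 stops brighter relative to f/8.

f/2

Aperture: f/8 → f/5.6 → f/4 → f/2.8 → f/2 — 4 stops opened up (brighter).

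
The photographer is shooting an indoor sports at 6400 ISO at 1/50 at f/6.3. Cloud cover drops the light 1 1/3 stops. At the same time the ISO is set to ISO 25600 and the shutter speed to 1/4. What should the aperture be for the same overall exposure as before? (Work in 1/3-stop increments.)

Scene light: 1 1/3 stops darker.
ISO: 6400 → 8000 → 10000 → 12800 → 16000 → 20000 → 25600 — 2 stops raised (brighter).
Shutter speed: 1/50 → 1/40 → 1/30 → 1/25 → 1/20 → 1/15 → 1/13 → 1/10 → 1/8 → 1/6 → 1/5 → 1/4 — 3 2/3 stops longer (brighter).
Net so far: 4 1/3 stops brighter. Aperture: f/6.3 → f/7.1 → f/8 → f/9 → f/10 → f/11 → f/13 → f/14 → f/16 → f/18 → f/20 → f/22 → f/25 → f/29.

f/29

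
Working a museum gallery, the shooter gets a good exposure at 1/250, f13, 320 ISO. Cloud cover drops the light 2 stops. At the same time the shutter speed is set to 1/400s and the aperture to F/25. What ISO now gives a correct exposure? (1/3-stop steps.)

ISO 8000

Scene light: 2 stops darker.
Shutter speed: 1/250 → 1/320 → 1/400 — 2/3 stop faster (darker).
Aperture: f/13 → f/14 → f/16 → f/18 → f/20 → f/22 → f/25 — 2 stops smaller aperture (darker).
Net so far: 4 2/3 stops darker. ISO: 320 → 400 → 500 → 640 → 800 → 1000 → 1250 → 1600 → 2000 → 2500 → 3200 → 4000 → 5000 → 6400 → 8000.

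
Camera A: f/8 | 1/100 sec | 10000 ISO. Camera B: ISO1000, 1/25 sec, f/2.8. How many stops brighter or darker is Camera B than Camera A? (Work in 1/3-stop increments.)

Aperture: f/8 → f/7.1 → f/6.3 → f/5.6 → f/5 → f/4.5 → f/4 → f/3.5 → f/3.2 → f/2.8 — 3 stops opened up (brighter).
Shutter speed: 1/100 → 1/80 → 1/60 → 1/50 → 1/40 → 1/30 → 1/25 — 2 stops longer (brighter).
ISO: 10000 → 8000 → 6400 → 5000 → 4000 → 3200 → 2500 → 2000 → 1600 → 1250 → 1000 — 3 1/3 stops dropped (darker).
Net: +3 +2 −3 1/3 = +1 2/3 stops.

1 2/3 stops brighter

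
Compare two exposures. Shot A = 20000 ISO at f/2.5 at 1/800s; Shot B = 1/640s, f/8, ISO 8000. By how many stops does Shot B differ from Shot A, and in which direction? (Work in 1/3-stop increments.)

Aperture: f/2.5 → f/2.8 → f/3.2 → f/3.5 → f/4 → f/4.5 → f/5 → f/5.6 → f/6.3 → f/7.1 → f/8 — 3 1/3 stops smaller aperture (darker).
Shutter speed: 1/800 → 1/640 — 1/3 stop longer (brighter).
ISO: 20000 → 16000 → 12800 → 10000 → 8000 — 1 1/3 stops lower (darker).
Net: −3 1/3 +1/3 −1 1/3 = −4 1/3 stops.

4 1/3 stops darker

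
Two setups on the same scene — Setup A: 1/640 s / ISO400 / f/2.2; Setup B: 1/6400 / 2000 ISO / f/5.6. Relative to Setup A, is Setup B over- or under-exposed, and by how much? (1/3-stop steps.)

Aperture: f/2.2 → f/2.5 → f/2.8 → f/3.2 → f/3.5 → f/4 → f/4.5 → f/5 → f/5.6 — 2 2/3 stops narrower (darker).
Shutter speed: 1/640 → 1/800 → 1/1000 → 1/1250 → 1/1600 → 1/2000 → 1/2500 → 1/3200 → 1/4000 → 1/5000 → 1/6400 — 3 1/3 stops faster (darker).
ISO: 400 → 500 → 640 → 800 → 1000 → 1250 → 1600 → 2000 — 2 1/3 stops raised (brighter).
Net: −2 2/3 −3 1/3 +2 1/3 = −3 2/3 stops.

3 2/3 stops darker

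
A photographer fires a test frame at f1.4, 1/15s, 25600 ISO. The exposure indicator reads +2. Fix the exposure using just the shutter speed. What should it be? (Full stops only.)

1/60s

Overexposed by 2 stops → need 2 stops darker.
Shutter speed: 1/15 → 1/30 → 1/60.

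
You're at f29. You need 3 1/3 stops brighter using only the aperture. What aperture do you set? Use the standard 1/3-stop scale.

Aperture: f/29 → f/25 → f/22 → f/20 → f/18 → f/16 → f/14 → f/13 → f/11 → f/10 → f/9 — 3 1/3 stops opened up (brighter).

f/9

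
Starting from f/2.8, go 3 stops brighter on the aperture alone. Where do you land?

Aperture: f/2.8 → f/2 → f/1.4 → f/1.0 — 3 stops larger aperture (brighter).

f/1.0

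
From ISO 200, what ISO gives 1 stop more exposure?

ISO 400

ISO: 200 → 400 — 1 stop raised (brighter).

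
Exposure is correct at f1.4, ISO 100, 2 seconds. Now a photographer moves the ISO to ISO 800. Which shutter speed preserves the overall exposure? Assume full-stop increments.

1/4s

ISO: 100 → 200 → 400 → 800 — 3 stops raised (brighter).
Need 3 stops darker from the shutter speed: 2 → 1 → 1/2 → 1/4.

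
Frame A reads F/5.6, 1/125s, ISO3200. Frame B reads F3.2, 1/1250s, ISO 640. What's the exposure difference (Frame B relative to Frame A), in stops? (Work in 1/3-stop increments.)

4 stops darker

Aperture: f/5.6 → f/5 → f/4.5 → f/4 → f/3.5 → f/3.2 — 1 2/3 stops larger aperture (brighter).
Shutter speed: 1/125 → 1/160 → 1/200 → 1/250 → 1/320 → 1/400 → 1/500 → 1/640 → 1/800 → 1/1000 → 1/1250 — 3 1/3 stops shorter (darker).
ISO: 3200 → 2500 → 2000 → 1600 → 1250 → 1000 → 800 → 640 — 2 1/3 stops dropped (darker).
Net: +1 2/3 −3 1/3 −2 1/3 = −4 stops.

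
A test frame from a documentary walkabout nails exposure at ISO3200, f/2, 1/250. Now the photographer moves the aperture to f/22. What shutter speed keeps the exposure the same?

Aperture: f/2 → f/2.8 → f/4 → f/5.6 → f/8 → f/11 → f/16 → f/22 — 7 stops narrower (darker).
Need 7 stops brighter from the shutter speed: 1/250 → 1/125 → 1/60 → 1/30 → 1/15 → 1/8 → 1/4 → 1/2.

1/2s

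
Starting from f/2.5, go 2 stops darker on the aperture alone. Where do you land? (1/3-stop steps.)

Aperture: f/2.5 → f/2.8 → f/3.2 → f/3.5 → f/4 → f/4.5 → f/5 — 2 stops narrower (darker).

f/5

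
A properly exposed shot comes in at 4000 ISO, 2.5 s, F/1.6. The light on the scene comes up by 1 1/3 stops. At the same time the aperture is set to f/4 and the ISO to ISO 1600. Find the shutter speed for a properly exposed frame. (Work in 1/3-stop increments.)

Scene light: 1 1/3 stops brighter.
Aperture: f/1.6 → f/1.8 → f/2 → f/2.2 → f/2.5 → f/2.8 → f/3.2 → f/3.5 → f/4 — 2 2/3 stops smaller aperture (darker).
ISO: 4000 → 3200 → 2500 → 2000 → 1600 — 1 1/3 stops lower (darker).
Net so far: 2 2/3 stops darker. Shutter speed: 2.5 → 3.2 → 4 → 5 → 6 → 8 → 10 → 13 → 15.

15 s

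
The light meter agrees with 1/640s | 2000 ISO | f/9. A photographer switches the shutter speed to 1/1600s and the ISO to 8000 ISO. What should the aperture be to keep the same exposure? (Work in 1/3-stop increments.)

Shutter speed: 1/640 → 1/800 → 1/1000 → 1/1250 → 1/1600 — 1 1/3 stops faster (darker).
ISO: 2000 → 2500 → 3200 → 4000 → 5000 → 6400 → 8000 — 2 stops raised (brighter).
Net change so far: 2/3 stop brighter. Offset with the aperture: f/9 → f/10 → f/11.

f/11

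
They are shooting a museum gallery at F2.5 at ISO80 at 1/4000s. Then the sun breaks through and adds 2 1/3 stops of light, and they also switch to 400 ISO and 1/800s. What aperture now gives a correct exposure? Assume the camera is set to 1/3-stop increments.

Scene light: 2 1/3 stops brighter.
ISO: 80 → 100 → 125 → 160 → 200 → 250 → 320 → 400 — 2 1/3 stops higher (brighter).
Shutter speed: 1/4000 → 1/3200 → 1/2500 → 1/2000 → 1/1600 → 1/1250 → 1/1000 → 1/800 — 2 1/3 stops longer (brighter).
Net so far: 7 stops brighter. Aperture: f/2.5 → f/2.8 → f/3.2 → f/3.5 → f/4 → f/4.5 → f/5 → f/5.6 → f/6.3 → f/7.1 → f/8 → f/9 → f/10 → f/11 → f/13 → f/14 → f/16 → f/18 → f/20 → f/22 → f/25 → f/29.

f/29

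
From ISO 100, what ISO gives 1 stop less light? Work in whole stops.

ISO: 100 → 50 — 1 stop dropped (darker).

ISO 50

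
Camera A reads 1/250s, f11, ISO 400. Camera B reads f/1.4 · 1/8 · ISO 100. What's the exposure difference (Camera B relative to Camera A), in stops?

Aperture: f/11 → f/8 → f/5.6 → f/4 → f/2.8 → f/2 → f/1.4 — 6 stops wider (brighter).
Shutter speed: 1/250 → 1/125 → 1/60 → 1/30 → 1/15 → 1/8 — 5 stops longer (brighter).
ISO: 400 → 200 → 100 — 2 stops dropped (darker).
Net: +6 +5 −2 = +9 stops.

9 stops brighter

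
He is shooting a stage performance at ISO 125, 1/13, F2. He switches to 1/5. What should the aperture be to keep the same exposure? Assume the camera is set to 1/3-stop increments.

Shutter speed: 1/13 → 1/10 → 1/8 → 1/6 → 1/5 — 1 1/3 stops longer (brighter).
Need 1 1/3 stops darker from the aperture: f/2 → f/2.2 → f/2.5 → f/2.8 → f/3.2.

f/3.2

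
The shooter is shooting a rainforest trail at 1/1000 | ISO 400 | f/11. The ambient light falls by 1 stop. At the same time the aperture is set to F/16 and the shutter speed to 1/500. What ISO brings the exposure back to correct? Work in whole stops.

Scene light: 1 stop darker.
Aperture: f/11 → f/16 — 1 stop smaller aperture (darker).
Shutter speed: 1/1000 → 1/500 — 1 stop longer (brighter).
Net so far: 1 stop darker. ISO: 400 → 800.

ISO 800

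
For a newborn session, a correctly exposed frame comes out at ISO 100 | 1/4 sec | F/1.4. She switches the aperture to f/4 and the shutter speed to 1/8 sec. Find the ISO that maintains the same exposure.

Aperture: f/1.4 → f/2 → f/2.8 → f/4 — 3 stops smaller aperture (darker).
Shutter speed: 1/4 → 1/8 — 1 stop shorter (darker).
Net change so far: 4 stops darker. Offset with the ISO: 100 → 200 → 400 → 800 → 1600.

ISO 1600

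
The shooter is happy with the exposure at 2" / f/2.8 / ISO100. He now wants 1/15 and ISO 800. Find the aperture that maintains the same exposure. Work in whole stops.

f/1.4

Shutter speed: 2 → 1 → 1/2 → 1/4 → 1/8 → 1/15 — 5 stops faster (darker).
ISO: 100 → 200 → 400 → 800 — 3 stops higher (brighter).
Net change so far: 2 stops darker. Offset with the aperture: f/2.8 → f/2 → f/1.4.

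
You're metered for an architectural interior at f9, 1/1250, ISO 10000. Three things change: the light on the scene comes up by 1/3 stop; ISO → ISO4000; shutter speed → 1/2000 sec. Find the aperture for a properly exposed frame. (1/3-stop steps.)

Scene light: 1/3 stop brighter.
ISO: 10000 → 8000 → 6400 → 5000 → 4000 — 1 1/3 stops lower (darker).
Shutter speed: 1/1250 → 1/1600 → 1/2000 — 2/3 stop shorter (darker).
Net so far: 1 2/3 stops darker. Aperture: f/9 → f/8 → f/7.1 → f/6.3 → f/5.6 → f/5.

f/5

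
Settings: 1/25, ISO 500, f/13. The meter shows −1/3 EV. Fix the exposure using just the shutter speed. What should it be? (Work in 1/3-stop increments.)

Underexposed by 1/3 stop → need 1/3 stop brighter.
Shutter speed: 1/25 → 1/20.

1/20s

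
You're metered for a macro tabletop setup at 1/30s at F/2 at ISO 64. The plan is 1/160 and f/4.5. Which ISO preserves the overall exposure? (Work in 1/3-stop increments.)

ISO 1600

Shutter speed: 1/30 → 1/40 → 1/50 → 1/60 → 1/80 → 1/100 → 1/125 → 1/160 — 2 1/3 stops shorter (darker).
Aperture: f/2 → f/2.2 → f/2.5 → f/2.8 → f/3.2 → f/3.5 → f/4 → f/4.5 — 2 1/3 stops smaller aperture (darker).
Net change so far: 4 2/3 stops darker. Offset with the ISO: 64 → 80 → 100 → 125 → 160 → 200 → 250 → 320 → 400 → 500 → 640 → 800 → 1000 → 1250 → 1600.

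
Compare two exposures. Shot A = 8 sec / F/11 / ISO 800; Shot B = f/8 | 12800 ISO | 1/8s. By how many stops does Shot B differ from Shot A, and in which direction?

Aperture: f/11 → f/8 — 1 stop larger aperture (brighter).
Shutter speed: 8 → 4 → 2 → 1 → 1/2 → 1/4 → 1/8 — 6 stops shorter (darker).
ISO: 800 → 1600 → 3200 → 6400 → 12800 — 4 stops higher (brighter).
Net: +1 −6 +4 = −1 stop.

1 stop darker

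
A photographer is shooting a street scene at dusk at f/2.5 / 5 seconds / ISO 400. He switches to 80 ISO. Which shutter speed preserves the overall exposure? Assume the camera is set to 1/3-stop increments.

25 s

ISO: 400 → 320 → 250 → 200 → 160 → 125 → 100 → 80 — 2 1/3 stops dropped (darker).
Need 2 1/3 stops brighter from the shutter speed: 5 → 6 → 8 → 10 → 13 → 15 → 20 → 25.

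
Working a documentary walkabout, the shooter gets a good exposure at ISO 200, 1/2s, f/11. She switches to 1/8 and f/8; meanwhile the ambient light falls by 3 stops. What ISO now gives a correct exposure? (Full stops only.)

ISO 3200

Scene light: 3 stops darker.
Shutter speed: 1/2 → 1/4 → 1/8 — 2 stops shorter (darker).
Aperture: f/11 → f/8 — 1 stop opened up (brighter).
Net so far: 4 stops darker. ISO: 200 → 400 → 800 → 1600 → 3200.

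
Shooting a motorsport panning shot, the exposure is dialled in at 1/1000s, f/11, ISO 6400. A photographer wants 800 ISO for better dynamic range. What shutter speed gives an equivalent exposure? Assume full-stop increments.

1/125s

ISO: 6400 → 3200 → 1600 → 800 — 3 stops lower (darker).
Need 3 stops brighter from the shutter speed: 1/1000 → 1/500 → 1/250 → 1/125.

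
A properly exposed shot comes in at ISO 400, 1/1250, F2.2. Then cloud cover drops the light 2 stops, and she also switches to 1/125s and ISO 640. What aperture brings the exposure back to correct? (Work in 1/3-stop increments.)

Scene light: 2 stops darker.
Shutter speed: 1/1250 → 1/1000 → 1/800 → 1/640 → 1/500 → 1/400 → 1/320 → 1/250 → 1/200 → 1/160 → 1/125 — 3 1/3 stops longer (brighter).
ISO: 400 → 500 → 640 — 2/3 stop higher (brighter).
Net so far: 2 stops brighter. Aperture: f/2.2 → f/2.5 → f/2.8 → f/3.2 → f/3.5 → f/4 → f/4.5.

f/4.5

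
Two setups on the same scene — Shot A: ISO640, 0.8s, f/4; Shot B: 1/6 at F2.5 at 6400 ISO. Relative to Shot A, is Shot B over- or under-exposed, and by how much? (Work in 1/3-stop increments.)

2 1/3 stops brighter

Aperture: f/4 → f/3.5 → f/3.2 → f/2.8 → f/2.5 — 1 1/3 stops wider (brighter).
Shutter speed: 0.8 → 0.6 → 0.5 → 0.4 → 0.3 → 1/4 → 1/5 → 1/6 — 2 1/3 stops shorter (darker).
ISO: 640 → 800 → 1000 → 1250 → 1600 → 2000 → 2500 → 3200 → 4000 → 5000 → 6400 — 3 1/3 stops higher (brighter).
Net: +1 1/3 −2 1/3 +3 1/3 = +2 1/3 stops.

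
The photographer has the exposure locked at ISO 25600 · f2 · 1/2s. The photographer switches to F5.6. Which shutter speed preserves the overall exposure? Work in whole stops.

Aperture: f/2 → f/2.8 → f/4 → f/5.6 — 3 stops narrower (darker).
Need 3 stops brighter from the shutter speed: 1/2 → 1 → 2 → 4.

4 s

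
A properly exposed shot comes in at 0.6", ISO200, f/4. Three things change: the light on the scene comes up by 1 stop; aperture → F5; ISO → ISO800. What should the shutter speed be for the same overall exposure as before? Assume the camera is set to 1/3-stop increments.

Scene light: 1 stop brighter.
Aperture: f/4 → f/4.5 → f/5 — 2/3 stop smaller aperture (darker).
ISO: 200 → 250 → 320 → 400 → 500 → 640 → 800 — 2 stops raised (brighter).
Net so far: 2 1/3 stops brighter. Shutter speed: 0.6 → 0.5 → 0.4 → 0.3 → 1/4 → 1/5 → 1/6 → 1/8.

1/8s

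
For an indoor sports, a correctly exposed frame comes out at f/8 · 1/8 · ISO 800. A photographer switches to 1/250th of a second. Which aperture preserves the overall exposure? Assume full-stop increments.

f/1.4

Shutter speed: 1/8 → 1/15 → 1/30 → 1/60 → 1/125 → 1/250 — 5 stops shorter (darker).
Need 5 stops brighter from the aperture: f/8 → f/5.6 → f/4 → f/2.8 → f/2 → f/1.4.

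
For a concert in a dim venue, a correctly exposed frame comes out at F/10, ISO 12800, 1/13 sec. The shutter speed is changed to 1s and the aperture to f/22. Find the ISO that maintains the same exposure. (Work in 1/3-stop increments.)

ISO 5000

Shutter speed: 1/13 → 1/10 → 1/8 → 1/6 → 1/5 → 1/4 → 0.3 → 0.4 → 0.5 → 0.6 → 0.8 → 1 — 3 2/3 stops longer (brighter).
Aperture: f/10 → f/11 → f/13 → f/14 → f/16 → f/18 → f/20 → f/22 — 2 1/3 stops stopped down (darker).
Net change so far: 1 1/3 stops brighter. Offset with the ISO: 12800 → 10000 → 8000 → 6400 → 5000.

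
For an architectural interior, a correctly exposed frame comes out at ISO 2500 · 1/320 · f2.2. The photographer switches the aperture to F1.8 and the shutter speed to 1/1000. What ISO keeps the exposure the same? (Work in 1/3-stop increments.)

ISO 5000

Aperture: f/2.2 → f/2 → f/1.8 — 2/3 stop opened up (brighter).
Shutter speed: 1/320 → 1/400 → 1/500 → 1/640 → 1/800 → 1/1000 — 1 2/3 stops faster (darker).
Net change so far: 1 stop darker. Offset with the ISO: 2500 → 3200 → 4000 → 5000.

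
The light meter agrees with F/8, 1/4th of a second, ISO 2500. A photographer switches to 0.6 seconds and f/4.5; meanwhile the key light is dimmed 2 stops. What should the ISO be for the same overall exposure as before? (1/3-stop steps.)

Scene light: 2 stops darker.
Shutter speed: 1/4 → 0.3 → 0.4 → 0.5 → 0.6 — 1 1/3 stops slower (brighter).
Aperture: f/8 → f/7.1 → f/6.3 → f/5.6 → f/5 → f/4.5 — 1 2/3 stops larger aperture (brighter).
Net so far: 1 stop brighter. ISO: 2500 → 2000 → 1600 → 1250.

ISO 1250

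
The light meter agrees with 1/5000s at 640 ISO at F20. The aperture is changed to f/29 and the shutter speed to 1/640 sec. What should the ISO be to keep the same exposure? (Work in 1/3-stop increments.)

Aperture: f/20 → f/22 → f/25 → f/29 — 1 stop smaller aperture (darker).
Shutter speed: 1/5000 → 1/4000 → 1/3200 → 1/2500 → 1/2000 → 1/1600 → 1/1250 → 1/1000 → 1/800 → 1/640 — 3 stops longer (brighter).
Net change so far: 2 stops brighter. Offset with the ISO: 640 → 500 → 400 → 320 → 250 → 200 → 160.

ISO 160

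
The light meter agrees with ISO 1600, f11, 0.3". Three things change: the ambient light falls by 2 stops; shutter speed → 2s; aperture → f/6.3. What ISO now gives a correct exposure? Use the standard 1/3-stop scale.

ISO 320

Scene light: 2 stops darker.
Shutter speed: 0.3 → 0.4 → 0.5 → 0.6 → 0.8 → 1 → 1.3 → 1.6 → 2 — 2 2/3 stops slower (brighter).
Aperture: f/11 → f/10 → f/9 → f/8 → f/7.1 → f/6.3 — 1 2/3 stops opened up (brighter).
Net so far: 2 1/3 stops brighter. ISO: 1600 → 1250 → 1000 → 800 → 640 → 500 → 400 → 320.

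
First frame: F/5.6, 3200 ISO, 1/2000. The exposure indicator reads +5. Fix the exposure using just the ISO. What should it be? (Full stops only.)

ISO 100

Overexposed by 5 stops → need 5 stops darker.
ISO: 3200 → 1600 → 800 → 400 → 200 → 100.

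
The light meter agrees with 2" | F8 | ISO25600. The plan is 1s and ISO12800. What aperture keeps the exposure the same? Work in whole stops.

f/4

Shutter speed: 2 → 1 — 1 stop faster (darker).
ISO: 25600 → 12800 — 1 stop lower (darker).
Net change so far: 2 stops darker. Offset with the aperture: f/8 → f/5.6 → f/4.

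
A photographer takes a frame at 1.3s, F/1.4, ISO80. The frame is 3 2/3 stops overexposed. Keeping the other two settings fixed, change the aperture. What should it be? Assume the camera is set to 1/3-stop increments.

f/5

Overexposed by 3 2/3 stops → need 3 2/3 stops darker.
Aperture: f/1.4 → f/1.6 → f/1.8 → f/2 → f/2.2 → f/2.5 → f/2.8 → f/3.2 → f/3.5 → f/4 → f/4.5 → f/5.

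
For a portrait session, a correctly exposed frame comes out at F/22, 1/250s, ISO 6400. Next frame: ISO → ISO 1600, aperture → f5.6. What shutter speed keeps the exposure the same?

ISO: 6400 → 3200 → 1600 — 2 stops lower (darker).
Aperture: f/22 → f/16 → f/11 → f/8 → f/5.6 — 4 stops opened up (brighter).
Net change so far: 2 stops brighter. Offset with the shutter speed: 1/250 → 1/500 → 1/1000.

1/1000s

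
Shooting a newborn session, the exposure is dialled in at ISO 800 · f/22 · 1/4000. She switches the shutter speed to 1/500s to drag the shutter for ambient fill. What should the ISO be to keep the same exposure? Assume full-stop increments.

ISO 100

Shutter speed: 1/4000 → 1/2000 → 1/1000 → 1/500 — 3 stops longer (brighter).
Need 3 stops darker from the ISO: 800 → 400 → 200 → 100.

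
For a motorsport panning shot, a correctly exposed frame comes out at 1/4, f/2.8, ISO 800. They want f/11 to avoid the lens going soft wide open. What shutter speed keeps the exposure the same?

4 s

Aperture: f/2.8 → f/4 → f/5.6 → f/8 → f/11 — 4 stops stopped down (darker).
Need 4 stops brighter from the shutter speed: 1/4 → 1/2 → 1 → 2 → 4.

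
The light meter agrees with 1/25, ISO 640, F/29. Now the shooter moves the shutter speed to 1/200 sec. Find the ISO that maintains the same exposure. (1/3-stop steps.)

Shutter speed: 1/25 → 1/30 → 1/40 → 1/50 → 1/60 → 1/80 → 1/100 → 1/125 → 1/160 → 1/200 — 3 stops faster (darker).
Need 3 stops brighter from the ISO: 640 → 800 → 1000 → 1250 → 1600 → 2000 → 2500 → 3200 → 4000 → 5000.

ISO 5000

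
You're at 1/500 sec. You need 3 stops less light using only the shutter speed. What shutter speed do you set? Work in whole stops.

Shutter speed: 1/500 → 1/1000 → 1/2000 → 1/4000 — 3 stops shorter (darker).

1/4000s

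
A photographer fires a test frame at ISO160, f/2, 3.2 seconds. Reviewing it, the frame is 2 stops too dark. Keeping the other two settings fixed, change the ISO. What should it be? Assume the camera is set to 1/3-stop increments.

ISO 640

Underexposed by 2 stops → need 2 stops brighter.
ISO: 160 → 200 → 250 → 320 → 400 → 500 → 640.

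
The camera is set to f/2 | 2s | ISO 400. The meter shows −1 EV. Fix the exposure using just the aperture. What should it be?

Underexposed by 1 stop → need 1 stop brighter.
Aperture: f/2 → f/1.4.

f/1.4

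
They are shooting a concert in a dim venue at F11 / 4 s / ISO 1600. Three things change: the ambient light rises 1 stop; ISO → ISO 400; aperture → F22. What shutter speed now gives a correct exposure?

Scene light: 1 stop brighter.
ISO: 1600 → 800 → 400 — 2 stops lower (darker).
Aperture: f/11 → f/16 → f/22 — 2 stops smaller aperture (darker).
Net so far: 3 stops darker. Shutter speed: 4 → 8 → 15 → 30.

30 s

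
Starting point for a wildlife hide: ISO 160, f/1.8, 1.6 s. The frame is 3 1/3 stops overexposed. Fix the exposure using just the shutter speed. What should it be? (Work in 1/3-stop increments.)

1/6s

Overexposed by 3 1/3 stops → need 3 1/3 stops darker.
Shutter speed: 1.6 → 1.3 → 1 → 0.8 → 0.6 → 0.5 → 0.4 → 0.3 → 1/4 → 1/5 → 1/6.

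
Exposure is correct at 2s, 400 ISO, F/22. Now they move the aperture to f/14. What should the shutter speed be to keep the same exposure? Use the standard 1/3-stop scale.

0.8 s

Aperture: f/22 → f/20 → f/18 → f/16 → f/14 — 1 1/3 stops larger aperture (brighter).
Need 1 1/3 stops darker from the shutter speed: 2 → 1.6 → 1.3 → 1 → 0.8.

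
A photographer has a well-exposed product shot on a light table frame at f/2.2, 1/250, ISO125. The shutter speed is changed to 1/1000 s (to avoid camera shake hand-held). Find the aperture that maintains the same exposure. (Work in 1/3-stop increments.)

Shutter speed: 1/250 → 1/320 → 1/400 → 1/500 → 1/640 → 1/800 → 1/1000 — 2 stops faster (darker).
Need 2 stops brighter from the aperture: f/2.2 → f/2 → f/1.8 → f/1.6 → f/1.4 → f/1.2 → f/1.1.

f/1.1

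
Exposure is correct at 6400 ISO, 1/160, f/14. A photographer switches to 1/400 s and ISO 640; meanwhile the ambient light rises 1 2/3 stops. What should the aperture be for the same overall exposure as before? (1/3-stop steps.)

f/5

Scene light: 1 2/3 stops brighter.
Shutter speed: 1/160 → 1/200 → 1/250 → 1/320 → 1/400 — 1 1/3 stops faster (darker).
ISO: 6400 → 5000 → 4000 → 3200 → 2500 → 2000 → 1600 → 1250 → 1000 → 800 → 640 — 3 1/3 stops lower (darker).
Net so far: 3 stops darker. Aperture: f/14 → f/13 → f/11 → f/10 → f/9 → f/8 → f/7.1 → f/6.3 → f/5.6 → f/5.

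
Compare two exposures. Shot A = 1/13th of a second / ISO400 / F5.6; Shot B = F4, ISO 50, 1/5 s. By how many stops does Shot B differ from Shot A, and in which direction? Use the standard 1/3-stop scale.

Aperture: f/5.6 → f/5 → f/4.5 → f/4 — 1 stop wider (brighter).
Shutter speed: 1/13 → 1/10 → 1/8 → 1/6 → 1/5 — 1 1/3 stops slower (brighter).
ISO: 400 → 320 → 250 → 200 → 160 → 125 → 100 → 80 → 64 → 50 — 3 stops dropped (darker).
Net: +1 +1 1/3 −3 = −2/3 stops.

2/3 stop darker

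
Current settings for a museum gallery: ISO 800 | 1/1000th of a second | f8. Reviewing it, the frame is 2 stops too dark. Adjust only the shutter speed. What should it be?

Underexposed by 2 stops → need 2 stops brighter.
Shutter speed: 1/1000 → 1/500 → 1/250.

1/250s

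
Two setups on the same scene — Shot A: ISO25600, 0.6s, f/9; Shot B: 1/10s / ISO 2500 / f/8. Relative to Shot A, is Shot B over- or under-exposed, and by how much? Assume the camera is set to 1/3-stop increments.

Aperture: f/9 → f/8 — 1/3 stop larger aperture (brighter).
Shutter speed: 0.6 → 0.5 → 0.4 → 0.3 → 1/4 → 1/5 → 1/6 → 1/8 → 1/10 — 2 2/3 stops shorter (darker).
ISO: 25600 → 20000 → 16000 → 12800 → 10000 → 8000 → 6400 → 5000 → 4000 → 3200 → 2500 — 3 1/3 stops lower (darker).
Net: +1/3 −2 2/3 −3 1/3 = −5 2/3 stops.

5 2/3 stops darker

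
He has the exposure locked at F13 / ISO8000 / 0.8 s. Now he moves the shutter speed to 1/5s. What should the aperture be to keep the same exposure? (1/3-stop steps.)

f/6.3

Shutter speed: 0.8 → 0.6 → 0.5 → 0.4 → 0.3 → 1/4 → 1/5 — 2 stops faster (darker).
Need 2 stops brighter from the aperture: f/13 → f/11 → f/10 → f/9 → f/8 → f/7.1 → f/6.3.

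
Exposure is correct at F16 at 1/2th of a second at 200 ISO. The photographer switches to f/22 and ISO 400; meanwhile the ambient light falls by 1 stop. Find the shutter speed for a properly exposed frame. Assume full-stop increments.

1 s

Scene light: 1 stop darker.
Aperture: f/16 → f/22 — 1 stop smaller aperture (darker).
ISO: 200 → 400 — 1 stop higher (brighter).
Net so far: 1 stop darker. Shutter speed: 1/2 → 1.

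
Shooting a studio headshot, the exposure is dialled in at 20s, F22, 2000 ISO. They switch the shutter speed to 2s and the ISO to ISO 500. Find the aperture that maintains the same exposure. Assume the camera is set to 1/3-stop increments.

Shutter speed: 20 → 15 → 13 → 10 → 8 → 6 → 5 → 4 → 3.2 → 2.5 → 2 — 3 1/3 stops faster (darker).
ISO: 2000 → 1600 → 1250 → 1000 → 800 → 640 → 500 — 2 stops dropped (darker).
Net change so far: 5 1/3 stops darker. Offset with the aperture: f/22 → f/20 → f/18 → f/16 → f/14 → f/13 → f/11 → f/10 → f/9 → f/8 → f/7.1 → f/6.3 → f/5.6 → f/5 → f/4.5 → f/4 → f/3.5.

f/3.5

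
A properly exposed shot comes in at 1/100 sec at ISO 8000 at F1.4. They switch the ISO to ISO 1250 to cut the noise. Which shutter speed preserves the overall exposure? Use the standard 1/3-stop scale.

ISO: 8000 → 6400 → 5000 → 4000 → 3200 → 2500 → 2000 → 1600 → 1250 — 2 2/3 stops dropped (darker).
Need 2 2/3 stops brighter from the shutter speed: 1/100 → 1/80 → 1/60 → 1/50 → 1/40 → 1/30 → 1/25 → 1/20 → 1/15.

1/15s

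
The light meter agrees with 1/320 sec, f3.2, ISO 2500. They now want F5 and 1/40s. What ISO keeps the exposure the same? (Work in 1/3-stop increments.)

Aperture: f/3.2 → f/3.5 → f/4 → f/4.5 → f/5 — 1 1/3 stops stopped down (darker).
Shutter speed: 1/320 → 1/250 → 1/200 → 1/160 → 1/125 → 1/100 → 1/80 → 1/60 → 1/50 → 1/40 — 3 stops slower (brighter).
Net change so far: 1 2/3 stops brighter. Offset with the ISO: 2500 → 2000 → 1600 → 1250 → 1000 → 800.

ISO 800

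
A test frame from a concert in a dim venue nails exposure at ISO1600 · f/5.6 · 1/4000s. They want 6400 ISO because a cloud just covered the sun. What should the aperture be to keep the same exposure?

f/11

ISO: 1600 → 3200 → 6400 — 2 stops higher (brighter).
Need 2 stops darker from the aperture: f/5.6 → f/8 → f/11.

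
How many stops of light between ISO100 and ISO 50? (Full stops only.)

100 → 50 — count the steps: 1 stop.

1 stop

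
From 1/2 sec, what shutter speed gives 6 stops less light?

1/125s

Shutter speed: 1/2 → 1/4 → 1/8 → 1/15 → 1/30 → 1/60 → 1/125 — 6 stops faster (darker).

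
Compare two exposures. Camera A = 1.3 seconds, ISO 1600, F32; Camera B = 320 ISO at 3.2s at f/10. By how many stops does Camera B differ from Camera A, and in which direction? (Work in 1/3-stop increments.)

Aperture: f/32 → f/29 → f/25 → f/22 → f/20 → f/18 → f/16 → f/14 → f/13 → f/11 → f/10 — 3 1/3 stops larger aperture (brighter).
Shutter speed: 1.3 → 1.6 → 2 → 2.5 → 3.2 — 1 1/3 stops slower (brighter).
ISO: 1600 → 1250 → 1000 → 800 → 640 → 500 → 400 → 320 — 2 1/3 stops dropped (darker).
Net: +3 1/3 +1 1/3 −2 1/3 = +2 1/3 stops.

2 1/3 stops brighter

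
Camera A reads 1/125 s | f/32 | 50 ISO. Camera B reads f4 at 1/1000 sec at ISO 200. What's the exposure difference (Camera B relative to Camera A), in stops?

Aperture: f/32 → f/22 → f/16 → f/11 → f/8 → f/5.6 → f/4 — 6 stops wider (brighter).
Shutter speed: 1/125 → 1/250 → 1/500 → 1/1000 — 3 stops faster (darker).
ISO: 50 → 100 → 200 — 2 stops raised (brighter).
Net: +6 −3 +2 = +5 stops.

5 stops brighter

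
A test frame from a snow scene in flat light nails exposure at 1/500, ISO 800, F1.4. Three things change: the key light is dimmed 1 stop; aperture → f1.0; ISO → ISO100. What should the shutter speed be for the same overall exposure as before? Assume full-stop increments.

Scene light: 1 stop darker.
Aperture: f/1.4 → f/1.0 — 1 stop wider (brighter).
ISO: 800 → 400 → 200 → 100 — 3 stops lower (darker).
Net so far: 3 stops darker. Shutter speed: 1/500 → 1/250 → 1/125 → 1/60.

1/60s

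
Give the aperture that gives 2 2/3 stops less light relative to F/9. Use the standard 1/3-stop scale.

Aperture: f/9 → f/10 → f/11 → f/13 → f/14 → f/16 → f/18 → f/20 → f/22 — 2 2/3 stops smaller aperture (darker).

f/22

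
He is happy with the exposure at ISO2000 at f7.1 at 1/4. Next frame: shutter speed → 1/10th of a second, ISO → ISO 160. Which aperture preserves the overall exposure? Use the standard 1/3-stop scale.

Shutter speed: 1/4 → 1/5 → 1/6 → 1/8 → 1/10 — 1 1/3 stops faster (darker).
ISO: 2000 → 1600 → 1250 → 1000 → 800 → 640 → 500 → 400 → 320 → 250 → 200 → 160 — 3 2/3 stops dropped (darker).
Net change so far: 5 stops darker. Offset with the aperture: f/7.1 → f/6.3 → f/5.6 → f/5 → f/4.5 → f/4 → f/3.5 → f/3.2 → f/2.8 → f/2.5 → f/2.2 → f/2 → f/1.8 → f/1.6 → f/1.4 → f/1.2.

f/1.2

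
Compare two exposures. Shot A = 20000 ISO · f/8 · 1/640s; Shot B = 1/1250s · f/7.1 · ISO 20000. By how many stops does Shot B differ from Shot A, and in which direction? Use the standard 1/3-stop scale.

Aperture: f/8 → f/7.1 — 1/3 stop larger aperture (brighter).
Shutter speed: 1/640 → 1/800 → 1/1000 → 1/1250 — 1 stop faster (darker).
ISO: unchanged.
Net: +1/3 −1 = −2/3 stops.

2/3 stop darker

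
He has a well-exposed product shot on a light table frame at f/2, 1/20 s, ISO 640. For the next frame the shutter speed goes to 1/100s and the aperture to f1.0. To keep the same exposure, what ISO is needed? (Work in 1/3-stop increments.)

Shutter speed: 1/20 → 1/25 → 1/30 → 1/40 → 1/50 → 1/60 → 1/80 → 1/100 — 2 1/3 stops shorter (darker).
Aperture: f/2 → f/1.8 → f/1.6 → f/1.4 → f/1.2 → f/1.1 → f/1.0 — 2 stops larger aperture (brighter).
Net change so far: 1/3 stop darker. Offset with the ISO: 640 → 800.

ISO 800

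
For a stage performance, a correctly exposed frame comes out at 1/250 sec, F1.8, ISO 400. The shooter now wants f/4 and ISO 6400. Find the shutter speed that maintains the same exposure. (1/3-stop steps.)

1/800s

Aperture: f/1.8 → f/2 → f/2.2 → f/2.5 → f/2.8 → f/3.2 → f/3.5 → f/4 — 2 1/3 stops stopped down (darker).
ISO: 400 → 500 → 640 → 800 → 1000 → 1250 → 1600 → 2000 → 2500 → 3200 → 4000 → 5000 → 6400 — 4 stops higher (brighter).
Net change so far: 1 2/3 stops brighter. Offset with the shutter speed: 1/250 → 1/320 → 1/400 → 1/500 → 1/640 → 1/800.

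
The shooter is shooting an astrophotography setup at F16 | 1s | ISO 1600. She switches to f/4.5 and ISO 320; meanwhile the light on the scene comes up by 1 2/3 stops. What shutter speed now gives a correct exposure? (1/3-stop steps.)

1/8s

Scene light: 1 2/3 stops brighter.
Aperture: f/16 → f/14 → f/13 → f/11 → f/10 → f/9 → f/8 → f/7.1 → f/6.3 → f/5.6 → f/5 → f/4.5 — 3 2/3 stops wider (brighter).
ISO: 1600 → 1250 → 1000 → 800 → 640 → 500 → 400 → 320 — 2 1/3 stops lower (darker).
Net so far: 3 stops brighter. Shutter speed: 1 → 0.8 → 0.6 → 0.5 → 0.4 → 0.3 → 1/4 → 1/5 → 1/6 → 1/8.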